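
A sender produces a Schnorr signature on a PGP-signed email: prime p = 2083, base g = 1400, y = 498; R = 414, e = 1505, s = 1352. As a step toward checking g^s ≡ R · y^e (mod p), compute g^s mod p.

1400^2 = 1960000 ≡ 1980
1400^4 ≡ 1980^2 = 3920400 ≡ 194
1400^8 ≡ 194^2 = 37636 ≡ 142
1400^16 ≡ 142^2 = 20164 ≡ 1417
1400^32 ≡ 1417^2 = 2007889 ≡ 1960
1400^64 ≡ 1960^2 = 3841600 ≡ 548
1400^128 ≡ 548^2 = 300304 ≡ 352
1400^256 ≡ 352^2 = 123904 ≡ 1007
1400^512 ≡ 1007^2 = 1014049 ≡ 1711
1400^1024 ≡ 1711^2 = 2927521 ≡ 906
1352 = 1024 + 256 + 64 + 8, so 1400^1352 ≡ 906·1007·548·142 ≡ 1475 (mod 2083)

1475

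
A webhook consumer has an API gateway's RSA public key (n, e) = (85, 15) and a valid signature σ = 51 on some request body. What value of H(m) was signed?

51

σ^2 ≡ 51^2 = 2601 ≡ 51
σ^4 ≡ 51^2 = 2601 ≡ 51
σ^8 ≡ 51^2 = 2601 ≡ 51
15 = 8 + 4 + 2 + 1, so σ^15 ≡ 51·51·51·51 ≡ 51 (mod 85)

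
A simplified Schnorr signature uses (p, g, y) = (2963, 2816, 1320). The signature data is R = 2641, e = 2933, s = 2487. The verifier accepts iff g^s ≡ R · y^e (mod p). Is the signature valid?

invalid

g^s mod p:
2816^2487 mod 2963 = 759
R · y^e mod p:
1320^2933 mod 2963 = 214
2641·214 = 565174 ≡ 2204 (mod 2963)
759 ≠ 2204; the check fails.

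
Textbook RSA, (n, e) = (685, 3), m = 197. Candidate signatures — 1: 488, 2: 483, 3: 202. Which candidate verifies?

2

Candidate 1: Squares mod 685: 488^1≡488, 488^2≡449; 3 = 2 + 1, so 488^3 ≡ 449·488 ≡ 597 (mod 685)
Candidate 2: Squares mod 685: 483^1≡483, 483^2≡389; 3 = 2 + 1, so 483^3 ≡ 389·483 ≡ 197 (mod 685)
  → matches m = 197
Candidate 3: Squares mod 685: 202^1≡202, 202^2≡389; 3 = 2 + 1, so 202^3 ≡ 389·202 ≡ 488 (mod 685)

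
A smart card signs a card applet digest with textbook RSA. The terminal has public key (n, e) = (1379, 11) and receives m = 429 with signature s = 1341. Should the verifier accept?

s^2 ≡ 1341^2 = 1798281 ≡ 65
s^4 ≡ 65^2 = 4225 ≡ 88
s^8 ≡ 88^2 = 7744 ≡ 849
11 = 8 + 2 + 1, so s^11 ≡ 849·65·1341 ≡ 429 (mod 1379)
s^11 mod 1379 = 429 matches m.

accept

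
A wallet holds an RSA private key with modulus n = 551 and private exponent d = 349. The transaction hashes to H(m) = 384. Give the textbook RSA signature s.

25

Squares mod 551: (H(m))^1≡384, (H(m))^2≡339, (H(m))^4≡313, (H(m))^8≡442, (H(m))^16≡310, (H(m))^32≡226, (H(m))^64≡384, (H(m))^128≡339, (H(m))^256≡313
349 = 256 + 64 + 16 + 8 + 4 + 1, so (H(m))^349 ≡ 313·384·310·442·313·384 ≡ 25 (mod 551)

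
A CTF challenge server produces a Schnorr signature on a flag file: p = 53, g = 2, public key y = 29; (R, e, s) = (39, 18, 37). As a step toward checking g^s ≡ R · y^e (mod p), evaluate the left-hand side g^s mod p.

19

Squares mod 53: 2^1≡2, 2^2≡4, 2^4≡16, 2^8≡44, 2^16≡28, 2^32≡42
37 = 32 + 4 + 1, so 2^37 ≡ 42·16·2 ≡ 19 (mod 53)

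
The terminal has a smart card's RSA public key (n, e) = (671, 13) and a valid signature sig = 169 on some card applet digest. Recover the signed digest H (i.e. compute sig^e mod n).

sig^2 ≡ 169^2 = 28561 ≡ 379
sig^4 ≡ 379^2 = 143641 ≡ 47
sig^8 ≡ 47^2 = 2209 ≡ 196
13 = 8 + 4 + 1, so sig^13 ≡ 196·47·169 ≡ 108 (mod 671)

108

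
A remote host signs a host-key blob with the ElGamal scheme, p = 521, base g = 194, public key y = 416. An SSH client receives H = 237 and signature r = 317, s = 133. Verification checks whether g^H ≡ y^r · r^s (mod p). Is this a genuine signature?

Left side g^H mod p:
Squares mod 521: 194^1≡194, 194^2≡124, 194^4≡267, 194^8≡433, 194^16≡450, 194^32≡352, 194^64≡427, 194^128≡500
237 = 128 + 64 + 32 + 8 + 4 + 1, so 194^237 ≡ 500·427·352·433·267·194 ≡ 212 (mod 521)
Right side y^r · r^s mod p:
Squares mod 521: 416^1≡416, 416^2≡84, 416^4≡283, 416^8≡376, 416^16≡185, 416^32≡360, 416^64≡392, 416^128≡490, 416^256≡440
317 = 256 + 32 + 16 + 8 + 4 + 1, so 416^317 ≡ 440·360·185·376·283·416 ≡ 212 (mod 521)
Squares mod 521: 317^1≡317, 317^2≡457, 317^4≡449, 317^8≡495, 317^16≡155, 317^32≡59, 317^64≡355, 317^128≡464
133 = 128 + 4 + 1, so 317^133 ≡ 464·449·317 ≡ 31 (mod 521)
212·31 = 6572 ≡ 320 (mod 521)
212 ≠ 320, so verification fails.

forged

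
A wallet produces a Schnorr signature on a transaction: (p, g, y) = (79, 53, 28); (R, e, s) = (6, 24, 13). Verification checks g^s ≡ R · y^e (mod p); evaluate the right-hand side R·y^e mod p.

56

Squares mod 79: 28^1≡28, 28^2≡73, 28^4≡36, 28^8≡32, 28^16≡76
24 = 16 + 8, so 28^24 ≡ 76·32 ≡ 62 (mod 79)
R · y^e ≡ 6·62 = 372 ≡ 56 (mod 79)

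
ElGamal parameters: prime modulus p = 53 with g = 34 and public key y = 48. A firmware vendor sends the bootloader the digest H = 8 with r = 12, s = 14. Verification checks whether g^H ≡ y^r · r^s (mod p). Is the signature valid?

invalid

Left side g^H mod p:
34^2 = 1156 ≡ 43
34^4 ≡ 43^2 = 1849 ≡ 47
34^8 ≡ 47^2 = 2209 ≡ 36
Right side y^r · r^s mod p:
48^2 = 2304 ≡ 25
48^4 ≡ 25^2 = 625 ≡ 42
48^8 ≡ 42^2 = 1764 ≡ 15
12 = 8 + 4, so 48^12 ≡ 15·42 ≡ 47 (mod 53)
12^2 = 144 ≡ 38
12^4 ≡ 38^2 = 1444 ≡ 13
12^8 ≡ 13^2 = 169 ≡ 10
14 = 8 + 4 + 2, so 12^14 ≡ 10·13·38 ≡ 11 (mod 53)
47·11 = 517 ≡ 40 (mod 53)
36 ≠ 40, so verification fails.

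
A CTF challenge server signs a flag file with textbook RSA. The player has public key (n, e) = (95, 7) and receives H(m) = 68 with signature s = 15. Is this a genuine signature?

s^2 ≡ 15^2 = 225 ≡ 35
s^4 ≡ 35^2 = 1225 ≡ 85
7 = 4 + 2 + 1, so s^7 ≡ 85·35·15 ≡ 70 (mod 95)
70 ≠ 68, so verification fails.

forged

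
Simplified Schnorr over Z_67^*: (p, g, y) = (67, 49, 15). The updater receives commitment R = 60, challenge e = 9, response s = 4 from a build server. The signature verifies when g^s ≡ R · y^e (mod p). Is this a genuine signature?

forged

g^s mod p:
49^4 mod 67 = 54
R · y^e mod p:
15^9 mod 67 = 14
60·14 = 840 ≡ 36 (mod 67)
54 ≠ 36; the check fails.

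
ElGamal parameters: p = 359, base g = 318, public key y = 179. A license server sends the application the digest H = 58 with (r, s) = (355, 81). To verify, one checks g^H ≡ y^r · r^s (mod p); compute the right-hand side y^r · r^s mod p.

301

179^355 mod 359 = 351
355^81 mod 359 = 97
y^r · r^s ≡ 351·97 = 34047 ≡ 301 (mod 359)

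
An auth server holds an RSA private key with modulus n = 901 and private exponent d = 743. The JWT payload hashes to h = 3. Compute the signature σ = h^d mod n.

164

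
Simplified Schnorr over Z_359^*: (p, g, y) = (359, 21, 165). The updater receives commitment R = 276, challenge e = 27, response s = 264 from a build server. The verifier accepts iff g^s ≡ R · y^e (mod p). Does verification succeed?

g^s mod p:
Squares mod 359: 21^1≡21, 21^2≡82, 21^4≡262, 21^8≡75, 21^16≡240, 21^32≡160, 21^64≡111, 21^128≡115, 21^256≡301
264 = 256 + 8, so 21^264 ≡ 301·75 ≡ 317 (mod 359)
R · y^e mod p:
Squares mod 359: 165^1≡165, 165^2≡300, 165^4≡250, 165^8≡34, 165^16≡79
27 = 16 + 8 + 2 + 1, so 165^27 ≡ 79·34·300·165 ≡ 273 (mod 359)
276·273 = 75348 ≡ 317 (mod 359)
317 ≡ 317 (mod 359); signature holds.

passes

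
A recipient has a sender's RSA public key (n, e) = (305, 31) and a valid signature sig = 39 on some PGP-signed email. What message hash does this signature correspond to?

39

Squares mod 305: sig^1≡39, sig^2≡301, sig^4≡16, sig^8≡256, sig^16≡266
31 = 16 + 8 + 4 + 2 + 1, so sig^31 ≡ 266·256·16·301·39 ≡ 39 (mod 305)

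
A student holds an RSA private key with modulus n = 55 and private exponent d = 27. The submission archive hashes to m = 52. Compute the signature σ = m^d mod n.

Squares mod 55: m^1≡52, m^2≡9, m^4≡26, m^8≡16, m^16≡36
27 = 16 + 8 + 2 + 1, so m^27 ≡ 36·16·9·52 ≡ 13 (mod 55)

13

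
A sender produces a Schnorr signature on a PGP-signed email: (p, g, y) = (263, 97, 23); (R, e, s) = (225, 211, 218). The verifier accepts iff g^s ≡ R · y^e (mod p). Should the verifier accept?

reject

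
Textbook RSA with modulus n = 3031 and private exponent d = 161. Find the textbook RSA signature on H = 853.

Squares mod 3031: H^1≡853, H^2≡169, H^4≡1282, H^8≡722, H^16≡2983, H^32≡2304, H^64≡1135, H^128≡50
161 = 128 + 32 + 1, so H^161 ≡ 50·2304·853 ≡ 580 (mod 3031)

580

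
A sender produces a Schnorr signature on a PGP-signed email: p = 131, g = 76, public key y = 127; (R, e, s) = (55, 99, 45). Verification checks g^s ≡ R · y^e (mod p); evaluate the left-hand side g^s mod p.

47

76^45 mod 131 = 47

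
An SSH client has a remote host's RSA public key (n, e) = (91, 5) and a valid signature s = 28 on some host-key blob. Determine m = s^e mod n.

84

s^2 ≡ 28^2 = 784 ≡ 56
s^4 ≡ 56^2 = 3136 ≡ 42
5 = 4 + 1, so s^5 ≡ 42·28 ≡ 84 (mod 91)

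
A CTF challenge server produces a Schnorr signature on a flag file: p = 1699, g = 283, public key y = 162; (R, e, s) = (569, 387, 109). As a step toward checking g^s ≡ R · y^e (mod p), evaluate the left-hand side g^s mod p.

283^2 = 80089 ≡ 236
283^4 ≡ 236^2 = 55696 ≡ 1328
283^8 ≡ 1328^2 = 1763584 ≡ 22
283^16 ≡ 22^2 = 484
283^32 ≡ 484^2 = 234256 ≡ 1493
283^64 ≡ 1493^2 = 2229049 ≡ 1660
109 = 64 + 32 + 8 + 4 + 1, so 283^109 ≡ 1660·1493·22·1328·283 ≡ 950 (mod 1699)

950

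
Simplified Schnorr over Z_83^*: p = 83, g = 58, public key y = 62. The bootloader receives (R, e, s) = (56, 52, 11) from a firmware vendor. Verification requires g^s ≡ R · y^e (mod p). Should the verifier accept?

reject

g^s mod p:
Squares mod 83: 58^1≡58, 58^2≡44, 58^4≡27, 58^8≡65
11 = 8 + 2 + 1, so 58^11 ≡ 65·44·58 ≡ 46 (mod 83)
R · y^e mod p:
Squares mod 83: 62^1≡62, 62^2≡26, 62^4≡12, 62^8≡61, 62^16≡69, 62^32≡30
52 = 32 + 16 + 4, so 62^52 ≡ 30·69·12 ≡ 23 (mod 83)
56·23 = 1288 ≡ 43 (mod 83)
46 ≠ 43; the check fails.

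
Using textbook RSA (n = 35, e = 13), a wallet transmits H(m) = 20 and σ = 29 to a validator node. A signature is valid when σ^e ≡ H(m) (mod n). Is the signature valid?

invalid

σ^2 ≡ 29^2 = 841 ≡ 1
σ^4 ≡ 1^2 = 1
σ^8 ≡ 1^2 = 1
13 = 8 + 4 + 1, so σ^13 ≡ 1·1·29 ≡ 29 (mod 35)
The recovered value 29 does not match the digest 20.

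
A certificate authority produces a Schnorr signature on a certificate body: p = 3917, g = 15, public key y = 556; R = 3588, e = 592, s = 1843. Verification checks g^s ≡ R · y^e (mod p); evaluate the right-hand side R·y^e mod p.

3162

556^2 = 309136 ≡ 3610
556^4 ≡ 3610^2 = 13032100 ≡ 241
556^8 ≡ 241^2 = 58081 ≡ 3243
556^16 ≡ 3243^2 = 10517049 ≡ 3821
556^32 ≡ 3821^2 = 14600041 ≡ 1382
556^64 ≡ 1382^2 = 1909924 ≡ 2345
556^128 ≡ 2345^2 = 5499025 ≡ 3474
556^256 ≡ 3474^2 = 12068676 ≡ 399
556^512 ≡ 399^2 = 159201 ≡ 2521
592 = 512 + 64 + 16, so 556^592 ≡ 2521·2345·3821 ≡ 2693 (mod 3917)
R · y^e ≡ 3588·2693 = 9662484 ≡ 3162 (mod 3917)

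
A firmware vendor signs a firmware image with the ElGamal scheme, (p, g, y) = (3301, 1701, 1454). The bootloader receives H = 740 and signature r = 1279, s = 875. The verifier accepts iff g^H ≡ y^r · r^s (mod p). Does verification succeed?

passes

Left side g^H mod p:
Squares mod 3301: 1701^1≡1701, 1701^2≡1725, 1701^4≡1424, 1701^8≡962, 1701^16≡1164, 1701^32≡1486, 1701^64≡3128, 1701^128≡220, 1701^256≡2186, 1701^512≡2049
740 = 512 + 128 + 64 + 32 + 4, so 1701^740 ≡ 2049·220·3128·1486·1424 ≡ 511 (mod 3301)
Right side y^r · r^s mod p:
Squares mod 3301: 1454^1≡1454, 1454^2≡1476, 1454^4≡3217, 1454^8≡454, 1454^16≡1454, 1454^32≡1476, 1454^64≡3217, 1454^128≡454, 1454^256≡1454, 1454^512≡1476, 1454^1024≡3217
1279 = 1024 + 128 + 64 + 32 + 16 + 8 + 4 + 2 + 1, so 1454^1279 ≡ 3217·454·3217·1476·1454·454·3217·1476·1454 ≡ 3217 (mod 3301)
Squares mod 3301: 1279^1≡1279, 1279^2≡1846, 1279^4≡1084, 1279^8≡3201, 1279^16≡97, 1279^32≡2807, 1279^64≡3063, 1279^128≡527, 1279^256≡445, 1279^512≡3266
875 = 512 + 256 + 64 + 32 + 8 + 2 + 1, so 1279^875 ≡ 3266·445·3063·2807·3201·1846·1279 ≡ 269 (mod 3301)
3217·269 = 865373 ≡ 511 (mod 3301)
511 ≡ 511 (mod 3301), so the signature is genuine.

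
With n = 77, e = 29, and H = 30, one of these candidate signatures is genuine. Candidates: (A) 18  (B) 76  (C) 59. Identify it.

A

Candidate A: 18^29 mod 77 = 30
  → matches H = 30
Candidate B: 76^29 mod 77 = 76
Candidate C: 59^29 mod 77 = 47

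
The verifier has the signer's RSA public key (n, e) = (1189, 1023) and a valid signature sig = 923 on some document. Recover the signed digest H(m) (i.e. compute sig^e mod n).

sig^2 ≡ 923^2 = 851929 ≡ 605
sig^4 ≡ 605^2 = 366025 ≡ 1002
sig^8 ≡ 1002^2 = 1004004 ≡ 488
sig^16 ≡ 488^2 = 238144 ≡ 344
sig^32 ≡ 344^2 = 118336 ≡ 625
sig^64 ≡ 625^2 = 390625 ≡ 633
sig^128 ≡ 633^2 = 400689 ≡ 1185
sig^256 ≡ 1185^2 = 1404225 ≡ 16
sig^512 ≡ 16^2 = 256
1023 = 512 + 256 + 128 + 64 + 32 + 16 + 8 + 4 + 2 + 1, so sig^1023 ≡ 256·16·1185·633·625·344·488·1002·605·923 ≡ 1184 (mod 1189)

1184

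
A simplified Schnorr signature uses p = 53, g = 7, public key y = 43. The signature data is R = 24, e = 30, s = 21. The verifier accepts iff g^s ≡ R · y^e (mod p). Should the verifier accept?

reject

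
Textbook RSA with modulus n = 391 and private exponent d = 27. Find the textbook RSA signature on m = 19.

195

m^27 mod 391 = 195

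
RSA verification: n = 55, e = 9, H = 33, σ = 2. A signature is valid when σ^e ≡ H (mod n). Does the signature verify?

σ^2 ≡ 2^2 = 4
σ^4 ≡ 4^2 = 16
σ^8 ≡ 16^2 = 256 ≡ 36
9 = 8 + 1, so σ^9 ≡ 36·2 ≡ 17 (mod 55)
σ^9 mod 55 = 17, but H = 33.

does not verify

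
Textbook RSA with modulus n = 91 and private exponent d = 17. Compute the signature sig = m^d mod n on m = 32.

2

m^2 ≡ 32^2 = 1024 ≡ 23
m^4 ≡ 23^2 = 529 ≡ 74
m^8 ≡ 74^2 = 5476 ≡ 16
m^16 ≡ 16^2 = 256 ≡ 74
17 = 16 + 1, so m^17 ≡ 74·32 ≡ 2 (mod 91)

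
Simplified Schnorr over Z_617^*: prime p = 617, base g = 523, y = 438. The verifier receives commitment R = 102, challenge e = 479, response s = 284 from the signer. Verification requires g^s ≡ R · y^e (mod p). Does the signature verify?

verifies

g^s mod p:
523^2 = 273529 ≡ 198
523^4 ≡ 198^2 = 39204 ≡ 333
523^8 ≡ 333^2 = 110889 ≡ 446
523^16 ≡ 446^2 = 198916 ≡ 242
523^32 ≡ 242^2 = 58564 ≡ 566
523^64 ≡ 566^2 = 320356 ≡ 133
523^128 ≡ 133^2 = 17689 ≡ 413
523^256 ≡ 413^2 = 170569 ≡ 277
284 = 256 + 16 + 8 + 4, so 523^284 ≡ 277·242·446·333 ≡ 330 (mod 617)
R · y^e mod p:
438^2 = 191844 ≡ 574
438^4 ≡ 574^2 = 329476 ≡ 615
438^8 ≡ 615^2 = 378225 ≡ 4
438^16 ≡ 4^2 = 16
438^32 ≡ 16^2 = 256
438^64 ≡ 256^2 = 65536 ≡ 134
438^128 ≡ 134^2 = 17956 ≡ 63
438^256 ≡ 63^2 = 3969 ≡ 267
479 = 256 + 128 + 64 + 16 + 8 + 4 + 2 + 1, so 438^479 ≡ 267·63·134·16·4·615·574·438 ≡ 221 (mod 617)
102·221 = 22542 ≡ 330 (mod 617)
330 ≡ 330 (mod 617); signature holds.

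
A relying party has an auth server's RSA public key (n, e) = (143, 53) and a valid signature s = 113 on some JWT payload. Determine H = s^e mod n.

s^2 ≡ 113^2 = 12769 ≡ 42
s^4 ≡ 42^2 = 1764 ≡ 48
s^8 ≡ 48^2 = 2304 ≡ 16
s^16 ≡ 16^2 = 256 ≡ 113
s^32 ≡ 113^2 = 12769 ≡ 42
53 = 32 + 16 + 4 + 1, so s^53 ≡ 42·113·48·113 ≡ 16 (mod 143)

16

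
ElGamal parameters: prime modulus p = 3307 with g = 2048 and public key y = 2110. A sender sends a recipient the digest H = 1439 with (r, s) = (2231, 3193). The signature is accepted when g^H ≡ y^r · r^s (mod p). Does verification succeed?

passes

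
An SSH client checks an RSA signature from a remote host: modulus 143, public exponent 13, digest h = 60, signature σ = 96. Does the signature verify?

does not verify

Squares mod 143: σ^1≡96, σ^2≡64, σ^4≡92, σ^8≡27
13 = 8 + 4 + 1, so σ^13 ≡ 27·92·96 ≡ 83 (mod 143)
The recovered value 83 does not match the digest 60.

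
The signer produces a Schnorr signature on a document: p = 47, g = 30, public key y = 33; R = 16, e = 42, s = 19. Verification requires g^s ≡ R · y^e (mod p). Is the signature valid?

g^s mod p:
30^2 = 900 ≡ 7
30^4 ≡ 7^2 = 49 ≡ 2
30^8 ≡ 2^2 = 4
30^16 ≡ 4^2 = 16
19 = 16 + 2 + 1, so 30^19 ≡ 16·7·30 ≡ 23 (mod 47)
R · y^e mod p:
33^2 = 1089 ≡ 8
33^4 ≡ 8^2 = 64 ≡ 17
33^8 ≡ 17^2 = 289 ≡ 7
33^16 ≡ 7^2 = 49 ≡ 2
33^32 ≡ 2^2 = 4
42 = 32 + 8 + 2, so 33^42 ≡ 4·7·8 ≡ 36 (mod 47)
16·36 = 576 ≡ 12 (mod 47)
23 ≠ 12; the check fails.

invalid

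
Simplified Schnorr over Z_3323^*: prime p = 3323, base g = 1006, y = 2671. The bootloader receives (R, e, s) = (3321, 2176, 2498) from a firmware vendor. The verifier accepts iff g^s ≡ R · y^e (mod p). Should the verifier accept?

accept

g^s mod p:
1006^2 = 1012036 ≡ 1844
1006^4 ≡ 1844^2 = 3400336 ≡ 907
1006^8 ≡ 907^2 = 822649 ≡ 1868
1006^16 ≡ 1868^2 = 3489424 ≡ 274
1006^32 ≡ 274^2 = 75076 ≡ 1970
1006^64 ≡ 1970^2 = 3880900 ≡ 2959
1006^128 ≡ 2959^2 = 8755681 ≡ 2899
1006^256 ≡ 2899^2 = 8404201 ≡ 334
1006^512 ≡ 334^2 = 111556 ≡ 1897
1006^1024 ≡ 1897^2 = 3598609 ≡ 3123
1006^2048 ≡ 3123^2 = 9753129 ≡ 124
2498 = 2048 + 256 + 128 + 64 + 2, so 1006^2498 ≡ 124·334·2899·2959·1844 ≡ 285 (mod 3323)
R · y^e mod p:
2671^2 = 7134241 ≡ 3083
2671^4 ≡ 3083^2 = 9504889 ≡ 1109
2671^8 ≡ 1109^2 = 1229881 ≡ 371
2671^16 ≡ 371^2 = 137641 ≡ 1398
2671^32 ≡ 1398^2 = 1954404 ≡ 480
2671^64 ≡ 480^2 = 230400 ≡ 1113
2671^128 ≡ 1113^2 = 1238769 ≡ 2613
2671^256 ≡ 2613^2 = 6827769 ≡ 2327
2671^512 ≡ 2327^2 = 5414929 ≡ 1762
2671^1024 ≡ 1762^2 = 3104644 ≡ 962
2671^2048 ≡ 962^2 = 925444 ≡ 1650
2176 = 2048 + 128, so 2671^2176 ≡ 1650·2613 ≡ 1519 (mod 3323)
3321·1519 = 5044599 ≡ 285 (mod 3323)
285 ≡ 285 (mod 3323); signature holds.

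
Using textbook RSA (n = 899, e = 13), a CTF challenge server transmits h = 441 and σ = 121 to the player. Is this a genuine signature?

genuine

σ^13 mod 899 = 441
441 = h, so the signature checks out.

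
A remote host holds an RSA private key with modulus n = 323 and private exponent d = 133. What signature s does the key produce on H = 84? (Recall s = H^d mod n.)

84

Squares mod 323: H^1≡84, H^2≡273, H^4≡239, H^8≡273, H^16≡239, H^32≡273, H^64≡239, H^128≡273
133 = 128 + 4 + 1, so H^133 ≡ 273·239·84 ≡ 84 (mod 323)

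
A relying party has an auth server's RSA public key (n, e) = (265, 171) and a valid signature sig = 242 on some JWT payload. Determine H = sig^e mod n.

23

sig^171 mod 265 = 23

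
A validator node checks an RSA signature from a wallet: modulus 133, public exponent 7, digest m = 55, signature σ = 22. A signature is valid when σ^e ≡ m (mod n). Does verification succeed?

σ^2 ≡ 22^2 = 484 ≡ 85
σ^4 ≡ 85^2 = 7225 ≡ 43
7 = 4 + 2 + 1, so σ^7 ≡ 43·85·22 ≡ 78 (mod 133)
σ^7 mod 133 = 78, but m = 55.

fails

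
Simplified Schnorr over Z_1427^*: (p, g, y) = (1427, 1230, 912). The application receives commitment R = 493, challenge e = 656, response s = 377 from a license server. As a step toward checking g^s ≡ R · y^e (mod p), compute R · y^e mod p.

821

912^2 = 831744 ≡ 1230
912^4 ≡ 1230^2 = 1512900 ≡ 280
912^8 ≡ 280^2 = 78400 ≡ 1342
912^16 ≡ 1342^2 = 1800964 ≡ 90
912^32 ≡ 90^2 = 8100 ≡ 965
912^64 ≡ 965^2 = 931225 ≡ 821
912^128 ≡ 821^2 = 674041 ≡ 497
912^256 ≡ 497^2 = 247009 ≡ 138
912^512 ≡ 138^2 = 19044 ≡ 493
656 = 512 + 128 + 16, so 912^656 ≡ 493·497·90 ≡ 459 (mod 1427)
R · y^e ≡ 493·459 = 226287 ≡ 821 (mod 1427)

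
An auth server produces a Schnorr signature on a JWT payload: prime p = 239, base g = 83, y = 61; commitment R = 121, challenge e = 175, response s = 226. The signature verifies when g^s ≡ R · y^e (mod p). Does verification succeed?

passes

g^s mod p:
83^2 = 6889 ≡ 197
83^4 ≡ 197^2 = 38809 ≡ 91
83^8 ≡ 91^2 = 8281 ≡ 155
83^16 ≡ 155^2 = 24025 ≡ 125
83^32 ≡ 125^2 = 15625 ≡ 90
83^64 ≡ 90^2 = 8100 ≡ 213
83^128 ≡ 213^2 = 45369 ≡ 198
226 = 128 + 64 + 32 + 2, so 83^226 ≡ 198·213·90·197 ≡ 60 (mod 239)
R · y^e mod p:
61^2 = 3721 ≡ 136
61^4 ≡ 136^2 = 18496 ≡ 93
61^8 ≡ 93^2 = 8649 ≡ 45
61^16 ≡ 45^2 = 2025 ≡ 113
61^32 ≡ 113^2 = 12769 ≡ 102
61^64 ≡ 102^2 = 10404 ≡ 127
61^128 ≡ 127^2 = 16129 ≡ 116
175 = 128 + 32 + 8 + 4 + 2 + 1, so 61^175 ≡ 116·102·45·93·136·61 ≡ 40 (mod 239)
121·40 = 4840 ≡ 60 (mod 239)
60 ≡ 60 (mod 239); signature holds.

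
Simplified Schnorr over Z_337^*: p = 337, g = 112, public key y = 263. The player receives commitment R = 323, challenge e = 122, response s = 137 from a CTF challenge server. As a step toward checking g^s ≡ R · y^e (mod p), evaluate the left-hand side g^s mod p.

224

112^2 = 12544 ≡ 75
112^4 ≡ 75^2 = 5625 ≡ 233
112^8 ≡ 233^2 = 54289 ≡ 32
112^16 ≡ 32^2 = 1024 ≡ 13
112^32 ≡ 13^2 = 169
112^64 ≡ 169^2 = 28561 ≡ 253
112^128 ≡ 253^2 = 64009 ≡ 316
137 = 128 + 8 + 1, so 112^137 ≡ 316·32·112 ≡ 224 (mod 337)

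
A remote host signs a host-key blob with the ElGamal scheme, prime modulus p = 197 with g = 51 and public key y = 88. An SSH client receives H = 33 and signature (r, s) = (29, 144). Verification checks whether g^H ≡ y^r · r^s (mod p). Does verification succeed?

Left side g^H mod p:
Squares mod 197: 51^1≡51, 51^2≡40, 51^4≡24, 51^8≡182, 51^16≡28, 51^32≡193
33 = 32 + 1, so 51^33 ≡ 193·51 ≡ 190 (mod 197)
Right side y^r · r^s mod p:
Squares mod 197: 88^1≡88, 88^2≡61, 88^4≡175, 88^8≡90, 88^16≡23
29 = 16 + 8 + 4 + 1, so 88^29 ≡ 23·90·175·88 ≡ 51 (mod 197)
Squares mod 197: 29^1≡29, 29^2≡53, 29^4≡51, 29^8≡40, 29^16≡24, 29^32≡182, 29^64≡28, 29^128≡193
144 = 128 + 16, so 29^144 ≡ 193·24 ≡ 101 (mod 197)
51·101 = 5151 ≡ 29 (mod 197)
190 ≠ 29, so verification fails.

fails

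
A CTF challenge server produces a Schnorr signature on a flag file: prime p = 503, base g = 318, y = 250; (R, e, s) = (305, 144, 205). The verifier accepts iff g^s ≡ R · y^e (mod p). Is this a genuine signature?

genuine

g^s mod p:
318^205 mod 503 = 214
R · y^e mod p:
250^144 mod 503 = 4
305·4 = 1220 ≡ 214 (mod 503)
214 ≡ 214 (mod 503); signature holds.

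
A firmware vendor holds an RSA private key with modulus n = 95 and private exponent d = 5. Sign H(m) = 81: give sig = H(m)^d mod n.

66

(H(m))^2 ≡ 81^2 = 6561 ≡ 6
(H(m))^4 ≡ 6^2 = 36
5 = 4 + 1, so (H(m))^5 ≡ 36·81 ≡ 66 (mod 95)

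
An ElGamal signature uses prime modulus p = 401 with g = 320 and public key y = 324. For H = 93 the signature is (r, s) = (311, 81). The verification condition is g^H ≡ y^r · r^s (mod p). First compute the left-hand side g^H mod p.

320^2 = 102400 ≡ 145
320^4 ≡ 145^2 = 21025 ≡ 173
320^8 ≡ 173^2 = 29929 ≡ 255
320^16 ≡ 255^2 = 65025 ≡ 63
320^32 ≡ 63^2 = 3969 ≡ 360
320^64 ≡ 360^2 = 129600 ≡ 77
93 = 64 + 16 + 8 + 4 + 1, so 320^93 ≡ 77·63·255·173·320 ≡ 245 (mod 401)

245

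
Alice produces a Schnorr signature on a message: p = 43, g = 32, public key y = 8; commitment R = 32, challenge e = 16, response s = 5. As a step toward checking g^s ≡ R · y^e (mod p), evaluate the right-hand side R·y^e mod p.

27

8^2 = 64 ≡ 21
8^4 ≡ 21^2 = 441 ≡ 11
8^8 ≡ 11^2 = 121 ≡ 35
8^16 ≡ 35^2 = 1225 ≡ 21
R · y^e ≡ 32·21 = 672 ≡ 27 (mod 43)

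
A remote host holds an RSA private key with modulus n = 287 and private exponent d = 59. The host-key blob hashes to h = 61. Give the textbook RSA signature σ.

h^2 ≡ 61^2 = 3721 ≡ 277
h^4 ≡ 277^2 = 76729 ≡ 100
h^8 ≡ 100^2 = 10000 ≡ 242
h^16 ≡ 242^2 = 58564 ≡ 16
h^32 ≡ 16^2 = 256
59 = 32 + 16 + 8 + 2 + 1, so h^59 ≡ 256·16·242·277·61 ≡ 80 (mod 287)

80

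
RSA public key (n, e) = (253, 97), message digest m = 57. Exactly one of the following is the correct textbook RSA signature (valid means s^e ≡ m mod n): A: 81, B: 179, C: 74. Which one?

C

Candidate A: Squares mod 253: 81^1≡81, 81^2≡236, 81^4≡36, 81^8≡31, 81^16≡202, 81^32≡71, 81^64≡234; 97 = 64 + 32 + 1, so 81^97 ≡ 234·71·81 ≡ 27 (mod 253)
Candidate B: Squares mod 253: 179^1≡179, 179^2≡163, 179^4≡4, 179^8≡16, 179^16≡3, 179^32≡9, 179^64≡81; 97 = 64 + 32 + 1, so 179^97 ≡ 81·9·179 ≡ 196 (mod 253)
Candidate C: Squares mod 253: 74^1≡74, 74^2≡163, 74^4≡4, 74^8≡16, 74^16≡3, 74^32≡9, 74^64≡81; 97 = 64 + 32 + 1, so 74^97 ≡ 81·9·74 ≡ 57 (mod 253)
  → matches m = 57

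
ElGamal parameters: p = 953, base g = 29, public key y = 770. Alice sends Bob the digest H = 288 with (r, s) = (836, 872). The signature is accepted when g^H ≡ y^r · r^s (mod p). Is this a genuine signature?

Left side g^H mod p:
29^2 = 841
29^4 ≡ 841^2 = 707281 ≡ 155
29^8 ≡ 155^2 = 24025 ≡ 200
29^16 ≡ 200^2 = 40000 ≡ 927
29^32 ≡ 927^2 = 859329 ≡ 676
29^64 ≡ 676^2 = 456976 ≡ 489
29^128 ≡ 489^2 = 239121 ≡ 871
29^256 ≡ 871^2 = 758641 ≡ 53
288 = 256 + 32, so 29^288 ≡ 53·676 ≡ 567 (mod 953)
Right side y^r · r^s mod p:
770^2 = 592900 ≡ 134
770^4 ≡ 134^2 = 17956 ≡ 802
770^8 ≡ 802^2 = 643204 ≡ 882
770^16 ≡ 882^2 = 777924 ≡ 276
770^32 ≡ 276^2 = 76176 ≡ 889
770^64 ≡ 889^2 = 790321 ≡ 284
770^128 ≡ 284^2 = 80656 ≡ 604
770^256 ≡ 604^2 = 364816 ≡ 770
770^512 ≡ 770^2 = 592900 ≡ 134
836 = 512 + 256 + 64 + 4, so 770^836 ≡ 134·770·284·802 ≡ 256 (mod 953)
836^2 = 698896 ≡ 347
836^4 ≡ 347^2 = 120409 ≡ 331
836^8 ≡ 331^2 = 109561 ≡ 919
836^16 ≡ 919^2 = 844561 ≡ 203
836^32 ≡ 203^2 = 41209 ≡ 230
836^64 ≡ 230^2 = 52900 ≡ 485
836^128 ≡ 485^2 = 235225 ≡ 787
836^256 ≡ 787^2 = 619369 ≡ 872
836^512 ≡ 872^2 = 760384 ≡ 843
872 = 512 + 256 + 64 + 32 + 8, so 836^872 ≡ 843·872·485·230·919 ≡ 821 (mod 953)
256·821 = 210176 ≡ 516 (mod 953)
567 ≠ 516, so verification fails.

forged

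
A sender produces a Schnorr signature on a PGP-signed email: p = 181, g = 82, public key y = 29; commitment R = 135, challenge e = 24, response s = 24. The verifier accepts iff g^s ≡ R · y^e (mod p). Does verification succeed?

g^s mod p:
82^2 = 6724 ≡ 27
82^4 ≡ 27^2 = 729 ≡ 5
82^8 ≡ 5^2 = 25
82^16 ≡ 25^2 = 625 ≡ 82
24 = 16 + 8, so 82^24 ≡ 82·25 ≡ 59 (mod 181)
R · y^e mod p:
29^2 = 841 ≡ 117
29^4 ≡ 117^2 = 13689 ≡ 114
29^8 ≡ 114^2 = 12996 ≡ 145
29^16 ≡ 145^2 = 21025 ≡ 29
24 = 16 + 8, so 29^24 ≡ 29·145 ≡ 42 (mod 181)
135·42 = 5670 ≡ 59 (mod 181)
59 ≡ 59 (mod 181); signature holds.

passes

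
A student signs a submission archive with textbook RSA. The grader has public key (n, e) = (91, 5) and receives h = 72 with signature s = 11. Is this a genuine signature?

s^2 ≡ 11^2 = 121 ≡ 30
s^4 ≡ 30^2 = 900 ≡ 81
5 = 4 + 1, so s^5 ≡ 81·11 ≡ 72 (mod 91)
72 = h, so the signature checks out.

genuine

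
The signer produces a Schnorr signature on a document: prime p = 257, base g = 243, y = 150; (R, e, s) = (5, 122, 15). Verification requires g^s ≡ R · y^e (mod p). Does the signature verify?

g^s mod p:
243^2 = 59049 ≡ 196
243^4 ≡ 196^2 = 38416 ≡ 123
243^8 ≡ 123^2 = 15129 ≡ 223
15 = 8 + 4 + 2 + 1, so 243^15 ≡ 223·123·196·243 ≡ 101 (mod 257)
R · y^e mod p:
150^2 = 22500 ≡ 141
150^4 ≡ 141^2 = 19881 ≡ 92
150^8 ≡ 92^2 = 8464 ≡ 240
150^16 ≡ 240^2 = 57600 ≡ 32
150^32 ≡ 32^2 = 1024 ≡ 253
150^64 ≡ 253^2 = 64009 ≡ 16
122 = 64 + 32 + 16 + 8 + 2, so 150^122 ≡ 16·253·32·240·141 ≡ 99 (mod 257)
5·99 = 495 ≡ 238 (mod 257)
101 ≠ 238; the check fails.

does not verify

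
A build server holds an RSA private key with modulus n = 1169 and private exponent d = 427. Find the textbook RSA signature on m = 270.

m^427 mod 1169 = 816

816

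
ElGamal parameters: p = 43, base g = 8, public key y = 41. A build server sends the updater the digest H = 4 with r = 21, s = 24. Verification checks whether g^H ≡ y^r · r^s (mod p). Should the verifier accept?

reject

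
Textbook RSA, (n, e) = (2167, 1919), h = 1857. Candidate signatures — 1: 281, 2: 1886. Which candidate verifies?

2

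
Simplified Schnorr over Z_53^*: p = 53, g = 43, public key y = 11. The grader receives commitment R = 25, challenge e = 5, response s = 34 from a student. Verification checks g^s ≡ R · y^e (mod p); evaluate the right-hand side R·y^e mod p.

11^2 = 121 ≡ 15
11^4 ≡ 15^2 = 225 ≡ 13
5 = 4 + 1, so 11^5 ≡ 13·11 ≡ 37 (mod 53)
R · y^e ≡ 25·37 = 925 ≡ 24 (mod 53)

24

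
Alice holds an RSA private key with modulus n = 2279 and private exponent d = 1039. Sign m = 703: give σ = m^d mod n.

1874

m^2 ≡ 703^2 = 494209 ≡ 1945
m^4 ≡ 1945^2 = 3783025 ≡ 2164
m^8 ≡ 2164^2 = 4682896 ≡ 1830
m^16 ≡ 1830^2 = 3348900 ≡ 1049
m^32 ≡ 1049^2 = 1100401 ≡ 1923
m^64 ≡ 1923^2 = 3697929 ≡ 1391
m^128 ≡ 1391^2 = 1934881 ≡ 10
m^256 ≡ 10^2 = 100
m^512 ≡ 100^2 = 10000 ≡ 884
m^1024 ≡ 884^2 = 781456 ≡ 2038
1039 = 1024 + 8 + 4 + 2 + 1, so m^1039 ≡ 2038·1830·2164·1945·703 ≡ 1874 (mod 2279)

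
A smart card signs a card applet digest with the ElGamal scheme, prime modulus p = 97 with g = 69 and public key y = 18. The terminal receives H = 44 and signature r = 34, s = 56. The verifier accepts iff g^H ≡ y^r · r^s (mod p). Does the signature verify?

Left side g^H mod p:
69^2 = 4761 ≡ 8
69^4 ≡ 8^2 = 64
69^8 ≡ 64^2 = 4096 ≡ 22
69^16 ≡ 22^2 = 484 ≡ 96
69^32 ≡ 96^2 = 9216 ≡ 1
44 = 32 + 8 + 4, so 69^44 ≡ 1·22·64 ≡ 50 (mod 97)
Right side y^r · r^s mod p:
18^2 = 324 ≡ 33
18^4 ≡ 33^2 = 1089 ≡ 22
18^8 ≡ 22^2 = 484 ≡ 96
18^16 ≡ 96^2 = 9216 ≡ 1
18^32 ≡ 1^2 = 1
34 = 32 + 2, so 18^34 ≡ 1·33 ≡ 33 (mod 97)
34^2 = 1156 ≡ 89
34^4 ≡ 89^2 = 7921 ≡ 64
34^8 ≡ 64^2 = 4096 ≡ 22
34^16 ≡ 22^2 = 484 ≡ 96
34^32 ≡ 96^2 = 9216 ≡ 1
56 = 32 + 16 + 8, so 34^56 ≡ 1·96·22 ≡ 75 (mod 97)
33·75 = 2475 ≡ 50 (mod 97)
50 ≡ 50 (mod 97), so the signature is genuine.

verifies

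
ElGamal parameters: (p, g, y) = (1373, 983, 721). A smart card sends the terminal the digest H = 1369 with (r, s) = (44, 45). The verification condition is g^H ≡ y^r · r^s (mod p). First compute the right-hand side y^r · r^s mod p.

721^2 = 519841 ≡ 847
721^4 ≡ 847^2 = 717409 ≡ 703
721^8 ≡ 703^2 = 494209 ≡ 1302
721^16 ≡ 1302^2 = 1695204 ≡ 922
721^32 ≡ 922^2 = 850084 ≡ 197
44 = 32 + 8 + 4, so 721^44 ≡ 197·1302·703 ≡ 565 (mod 1373)
44^2 = 1936 ≡ 563
44^4 ≡ 563^2 = 316969 ≡ 1179
44^8 ≡ 1179^2 = 1390041 ≡ 565
44^16 ≡ 565^2 = 319225 ≡ 689
44^32 ≡ 689^2 = 474721 ≡ 1036
45 = 32 + 8 + 4 + 1, so 44^45 ≡ 1036·565·1179·44 ≡ 92 (mod 1373)
y^r · r^s ≡ 565·92 = 51980 ≡ 1179 (mod 1373)

1179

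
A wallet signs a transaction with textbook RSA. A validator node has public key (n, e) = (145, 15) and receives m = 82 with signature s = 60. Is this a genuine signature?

s^2 ≡ 60^2 = 3600 ≡ 120
s^4 ≡ 120^2 = 14400 ≡ 45
s^8 ≡ 45^2 = 2025 ≡ 140
15 = 8 + 4 + 2 + 1, so s^15 ≡ 140·45·120·60 ≡ 85 (mod 145)
85 ≠ 82, so verification fails.

forged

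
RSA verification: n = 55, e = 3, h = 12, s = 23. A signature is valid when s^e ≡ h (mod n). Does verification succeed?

passes

s^3 mod 55 = 12
s^3 mod 55 = 12 matches h.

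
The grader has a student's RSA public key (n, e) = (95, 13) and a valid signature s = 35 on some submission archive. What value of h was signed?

s^2 ≡ 35^2 = 1225 ≡ 85
s^4 ≡ 85^2 = 7225 ≡ 5
s^8 ≡ 5^2 = 25
13 = 8 + 4 + 1, so s^13 ≡ 25·5·35 ≡ 5 (mod 95)

5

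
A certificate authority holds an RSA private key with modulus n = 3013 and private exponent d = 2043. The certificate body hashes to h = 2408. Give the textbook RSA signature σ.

h^2 ≡ 2408^2 = 5798464 ≡ 1452
h^4 ≡ 1452^2 = 2108304 ≡ 2217
h^8 ≡ 2217^2 = 4915089 ≡ 886
h^16 ≡ 886^2 = 784996 ≡ 1616
h^32 ≡ 1616^2 = 2611456 ≡ 2198
h^64 ≡ 2198^2 = 4831204 ≡ 1365
h^128 ≡ 1365^2 = 1863225 ≡ 1191
h^256 ≡ 1191^2 = 1418481 ≡ 2371
h^512 ≡ 2371^2 = 5621641 ≡ 2396
h^1024 ≡ 2396^2 = 5740816 ≡ 1051
2043 = 1024 + 512 + 256 + 128 + 64 + 32 + 16 + 8 + 2 + 1, so h^2043 ≡ 1051·2396·2371·1191·1365·2198·1616·886·1452·2408 ≡ 2473 (mod 3013)

2473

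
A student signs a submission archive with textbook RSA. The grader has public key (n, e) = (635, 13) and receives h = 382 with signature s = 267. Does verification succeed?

fails

s^2 ≡ 267^2 = 71289 ≡ 169
s^4 ≡ 169^2 = 28561 ≡ 621
s^8 ≡ 621^2 = 385641 ≡ 196
13 = 8 + 4 + 1, so s^13 ≡ 196·621·267 ≡ 142 (mod 635)
142 ≠ 382, so verification fails.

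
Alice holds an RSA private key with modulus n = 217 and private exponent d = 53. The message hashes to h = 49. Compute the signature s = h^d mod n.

7

h^2 ≡ 49^2 = 2401 ≡ 14
h^4 ≡ 14^2 = 196
h^8 ≡ 196^2 = 38416 ≡ 7
h^16 ≡ 7^2 = 49
h^32 ≡ 49^2 = 2401 ≡ 14
53 = 32 + 16 + 4 + 1, so h^53 ≡ 14·49·196·49 ≡ 7 (mod 217)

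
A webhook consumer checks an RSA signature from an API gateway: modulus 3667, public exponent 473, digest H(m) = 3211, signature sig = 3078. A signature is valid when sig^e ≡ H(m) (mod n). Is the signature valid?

sig^473 mod 3667 = 456
sig^473 mod 3667 = 456, but H(m) = 3211.

invalid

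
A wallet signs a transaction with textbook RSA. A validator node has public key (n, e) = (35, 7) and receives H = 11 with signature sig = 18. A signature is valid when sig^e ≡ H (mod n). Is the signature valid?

invalid

sig^2 ≡ 18^2 = 324 ≡ 9
sig^4 ≡ 9^2 = 81 ≡ 11
7 = 4 + 2 + 1, so sig^7 ≡ 11·9·18 ≡ 32 (mod 35)
sig^7 mod 35 = 32, but H = 11.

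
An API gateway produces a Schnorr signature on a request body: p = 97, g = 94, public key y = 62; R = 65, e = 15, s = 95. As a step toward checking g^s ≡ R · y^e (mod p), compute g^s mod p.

94^95 mod 97 = 32

32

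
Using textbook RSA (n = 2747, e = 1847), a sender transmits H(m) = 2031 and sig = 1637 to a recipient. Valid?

sig^2 ≡ 1637^2 = 2679769 ≡ 1444
sig^4 ≡ 1444^2 = 2085136 ≡ 163
sig^8 ≡ 163^2 = 26569 ≡ 1846
sig^16 ≡ 1846^2 = 3407716 ≡ 1436
sig^32 ≡ 1436^2 = 2062096 ≡ 1846
sig^64 ≡ 1846^2 = 3407716 ≡ 1436
sig^128 ≡ 1436^2 = 2062096 ≡ 1846
sig^256 ≡ 1846^2 = 3407716 ≡ 1436
sig^512 ≡ 1436^2 = 2062096 ≡ 1846
sig^1024 ≡ 1846^2 = 3407716 ≡ 1436
1847 = 1024 + 512 + 256 + 32 + 16 + 4 + 2 + 1, so sig^1847 ≡ 1436·1846·1436·1846·1436·163·1444·1637 ≡ 1913 (mod 2747)
The recovered value 1913 does not match the digest 2031.

no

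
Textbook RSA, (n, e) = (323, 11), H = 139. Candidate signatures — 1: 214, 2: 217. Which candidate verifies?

1

Candidate 1: 214^11 mod 323 = 139
  → matches H = 139
Candidate 2: 217^11 mod 323 = 259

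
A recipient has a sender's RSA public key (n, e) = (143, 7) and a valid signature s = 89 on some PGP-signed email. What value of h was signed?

67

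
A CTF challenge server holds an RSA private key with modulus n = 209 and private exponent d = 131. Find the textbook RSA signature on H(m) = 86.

174

Squares mod 209: (H(m))^1≡86, (H(m))^2≡81, (H(m))^4≡82, (H(m))^8≡36, (H(m))^16≡42, (H(m))^32≡92, (H(m))^64≡104, (H(m))^128≡157
131 = 128 + 2 + 1, so (H(m))^131 ≡ 157·81·86 ≡ 174 (mod 209)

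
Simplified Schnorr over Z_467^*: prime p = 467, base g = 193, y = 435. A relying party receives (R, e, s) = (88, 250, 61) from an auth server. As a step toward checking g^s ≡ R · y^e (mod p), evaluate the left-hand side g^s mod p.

146

Squares mod 467: 193^1≡193, 193^2≡356, 193^4≡179, 193^8≡285, 193^16≡434, 193^32≡155
61 = 32 + 16 + 8 + 4 + 1, so 193^61 ≡ 155·434·285·179·193 ≡ 146 (mod 467)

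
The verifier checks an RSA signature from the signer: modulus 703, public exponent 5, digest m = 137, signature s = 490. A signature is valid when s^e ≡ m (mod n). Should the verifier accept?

Squares mod 703: s^1≡490, s^2≡377, s^4≡123
5 = 4 + 1, so s^5 ≡ 123·490 ≡ 515 (mod 703)
515 ≠ 137, so verification fails.

reject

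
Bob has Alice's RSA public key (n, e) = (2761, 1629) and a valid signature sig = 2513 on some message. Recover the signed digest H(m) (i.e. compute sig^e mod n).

sig^2 ≡ 2513^2 = 6315169 ≡ 762
sig^4 ≡ 762^2 = 580644 ≡ 834
sig^8 ≡ 834^2 = 695556 ≡ 2545
sig^16 ≡ 2545^2 = 6477025 ≡ 2480
sig^32 ≡ 2480^2 = 6150400 ≡ 1653
sig^64 ≡ 1653^2 = 2732409 ≡ 1780
sig^128 ≡ 1780^2 = 3168400 ≡ 1533
sig^256 ≡ 1533^2 = 2350089 ≡ 478
sig^512 ≡ 478^2 = 228484 ≡ 2082
sig^1024 ≡ 2082^2 = 4334724 ≡ 2715
1629 = 1024 + 512 + 64 + 16 + 8 + 4 + 1, so sig^1629 ≡ 2715·2082·1780·2480·2545·834·2513 ≡ 834 (mod 2761)

834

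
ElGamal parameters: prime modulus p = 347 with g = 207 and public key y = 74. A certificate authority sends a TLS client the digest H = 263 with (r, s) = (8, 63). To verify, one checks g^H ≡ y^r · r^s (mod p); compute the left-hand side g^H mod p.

60

Squares mod 347: 207^1≡207, 207^2≡168, 207^4≡117, 207^8≡156, 207^16≡46, 207^32≡34, 207^64≡115, 207^128≡39, 207^256≡133
263 = 256 + 4 + 2 + 1, so 207^263 ≡ 133·117·168·207 ≡ 60 (mod 347)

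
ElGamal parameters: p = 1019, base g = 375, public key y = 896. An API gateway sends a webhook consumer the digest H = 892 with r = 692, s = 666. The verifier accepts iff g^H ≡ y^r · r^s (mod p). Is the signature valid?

invalid

Left side g^H mod p:
375^892 mod 1019 = 49
Right side y^r · r^s mod p:
896^692 mod 1019 = 979
692^666 mod 1019 = 382
979·382 = 373978 ≡ 5 (mod 1019)
49 ≠ 5, so verification fails.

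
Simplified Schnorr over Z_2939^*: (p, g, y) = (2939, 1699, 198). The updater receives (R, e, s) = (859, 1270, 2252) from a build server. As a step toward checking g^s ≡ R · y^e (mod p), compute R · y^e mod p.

55

198^1270 mod 2939 = 2833
R · y^e ≡ 859·2833 = 2433547 ≡ 55 (mod 2939)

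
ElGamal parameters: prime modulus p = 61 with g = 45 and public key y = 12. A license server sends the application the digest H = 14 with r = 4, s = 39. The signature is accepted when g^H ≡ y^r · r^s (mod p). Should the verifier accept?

Left side g^H mod p:
45^2 = 2025 ≡ 12
45^4 ≡ 12^2 = 144 ≡ 22
45^8 ≡ 22^2 = 484 ≡ 57
14 = 8 + 4 + 2, so 45^14 ≡ 57·22·12 ≡ 42 (mod 61)
Right side y^r · r^s mod p:
12^2 = 144 ≡ 22
12^4 ≡ 22^2 = 484 ≡ 57
4^2 = 16
4^4 ≡ 16^2 = 256 ≡ 12
4^8 ≡ 12^2 = 144 ≡ 22
4^16 ≡ 22^2 = 484 ≡ 57
4^32 ≡ 57^2 = 3249 ≡ 16
39 = 32 + 4 + 2 + 1, so 4^39 ≡ 16·12·16·4 ≡ 27 (mod 61)
57·27 = 1539 ≡ 14 (mod 61)
42 ≠ 14, so verification fails.

reject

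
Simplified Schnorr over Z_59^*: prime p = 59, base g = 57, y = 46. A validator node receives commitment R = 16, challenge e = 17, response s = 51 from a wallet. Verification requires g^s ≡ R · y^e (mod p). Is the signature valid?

invalid

g^s mod p:
57^2 = 3249 ≡ 4
57^4 ≡ 4^2 = 16
57^8 ≡ 16^2 = 256 ≡ 20
57^16 ≡ 20^2 = 400 ≡ 46
57^32 ≡ 46^2 = 2116 ≡ 51
51 = 32 + 16 + 2 + 1, so 57^51 ≡ 51·46·4·57 ≡ 53 (mod 59)
R · y^e mod p:
46^2 = 2116 ≡ 51
46^4 ≡ 51^2 = 2601 ≡ 5
46^8 ≡ 5^2 = 25
46^16 ≡ 25^2 = 625 ≡ 35
17 = 16 + 1, so 46^17 ≡ 35·46 ≡ 17 (mod 59)
16·17 = 272 ≡ 36 (mod 59)
53 ≠ 36; the check fails.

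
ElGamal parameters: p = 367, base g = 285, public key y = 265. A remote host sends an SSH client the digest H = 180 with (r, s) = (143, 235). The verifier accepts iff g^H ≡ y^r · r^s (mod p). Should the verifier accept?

Left side g^H mod p:
285^2 = 81225 ≡ 118
285^4 ≡ 118^2 = 13924 ≡ 345
285^8 ≡ 345^2 = 119025 ≡ 117
285^16 ≡ 117^2 = 13689 ≡ 110
285^32 ≡ 110^2 = 12100 ≡ 356
285^64 ≡ 356^2 = 126736 ≡ 121
285^128 ≡ 121^2 = 14641 ≡ 328
180 = 128 + 32 + 16 + 4, so 285^180 ≡ 328·356·110·345 ≡ 63 (mod 367)
Right side y^r · r^s mod p:
265^2 = 70225 ≡ 128
265^4 ≡ 128^2 = 16384 ≡ 236
265^8 ≡ 236^2 = 55696 ≡ 279
265^16 ≡ 279^2 = 77841 ≡ 37
265^32 ≡ 37^2 = 1369 ≡ 268
265^64 ≡ 268^2 = 71824 ≡ 259
265^128 ≡ 259^2 = 67081 ≡ 287
143 = 128 + 8 + 4 + 2 + 1, so 265^143 ≡ 287·279·236·128·265 ≡ 65 (mod 367)
143^2 = 20449 ≡ 264
143^4 ≡ 264^2 = 69696 ≡ 333
143^8 ≡ 333^2 = 110889 ≡ 55
143^16 ≡ 55^2 = 3025 ≡ 89
143^32 ≡ 89^2 = 7921 ≡ 214
143^64 ≡ 214^2 = 45796 ≡ 288
143^128 ≡ 288^2 = 82944 ≡ 2
235 = 128 + 64 + 32 + 8 + 2 + 1, so 143^235 ≡ 2·288·214·55·264·143 ≡ 176 (mod 367)
65·176 = 11440 ≡ 63 (mod 367)
63 ≡ 63 (mod 367), so the signature is genuine.

accept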